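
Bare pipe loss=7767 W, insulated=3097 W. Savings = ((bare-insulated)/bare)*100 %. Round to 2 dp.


Savings = ((7767-3097)/7767)*100 = 60.13 %

60.13 %


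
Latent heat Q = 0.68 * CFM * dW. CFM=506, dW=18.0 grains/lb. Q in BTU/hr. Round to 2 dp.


Q = 0.68 * 506 * 18.0 = 6193.44 BTU/hr

6193.44 BTU/hr


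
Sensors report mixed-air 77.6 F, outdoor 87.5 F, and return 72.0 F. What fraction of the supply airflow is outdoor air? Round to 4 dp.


frac = (77.6 - 72.0) / (87.5 - 72.0) = 0.3613

0.3613


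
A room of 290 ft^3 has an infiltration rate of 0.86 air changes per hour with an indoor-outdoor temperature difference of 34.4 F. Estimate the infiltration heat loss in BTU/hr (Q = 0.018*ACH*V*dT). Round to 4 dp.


Q = 0.018 * 0.86 * 290 * 34.4 = 154.4285 BTU/hr

154.4285 BTU/hr


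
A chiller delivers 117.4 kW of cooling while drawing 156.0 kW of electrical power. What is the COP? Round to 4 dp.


COP = 117.4 / 156.0 = 0.7526

0.7526


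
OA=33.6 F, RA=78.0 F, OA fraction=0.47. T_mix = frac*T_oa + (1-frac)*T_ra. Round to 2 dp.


T_mix = 0.47*33.6 + 0.53*78.0 = 57.13 F

57.13 F


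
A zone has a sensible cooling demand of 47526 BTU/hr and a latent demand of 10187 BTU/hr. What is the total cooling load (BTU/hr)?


Qt = 47526 + 10187 = 57713 BTU/hr

57713 BTU/hr


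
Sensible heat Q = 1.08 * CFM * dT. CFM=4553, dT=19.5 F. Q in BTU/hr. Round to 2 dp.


Q = 1.08 * 4553 * 19.5 = 95886.18 BTU/hr

95886.18 BTU/hr


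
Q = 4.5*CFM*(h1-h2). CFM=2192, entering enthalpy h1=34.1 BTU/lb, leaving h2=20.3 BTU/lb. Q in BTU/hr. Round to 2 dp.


Q = 4.5 * 2192 * (34.1 - 20.3) = 136123.20 BTU/hr

136123.20 BTU/hr


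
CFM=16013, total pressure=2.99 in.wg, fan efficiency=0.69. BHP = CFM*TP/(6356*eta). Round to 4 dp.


BHP = 16013 * 2.99 / (6356 * 0.69) = 10.9172 hp

10.9172 hp


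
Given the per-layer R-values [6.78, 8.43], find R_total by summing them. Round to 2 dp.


R_total = 6.78 + 8.43 = 15.21

15.21


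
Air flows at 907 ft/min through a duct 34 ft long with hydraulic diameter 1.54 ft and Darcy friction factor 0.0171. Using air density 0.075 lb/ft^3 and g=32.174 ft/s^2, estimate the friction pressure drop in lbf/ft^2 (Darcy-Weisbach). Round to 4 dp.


v_fps = 907/60 = 15.1167 ft/s
dp = 0.0171*(34/1.54)*0.075*15.1167^2/(2*32.174) = 0.1006 lbf/ft^2

0.1006 lbf/ft^2


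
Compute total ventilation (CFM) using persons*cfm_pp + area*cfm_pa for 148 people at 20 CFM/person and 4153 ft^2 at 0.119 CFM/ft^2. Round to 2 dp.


Total = 148*20 + 4153*0.119 = 3454.21 CFM

3454.21 CFM


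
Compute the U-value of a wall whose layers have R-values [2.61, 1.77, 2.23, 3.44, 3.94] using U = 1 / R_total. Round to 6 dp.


R_total = 2.61 + 1.77 + 2.23 + 3.44 + 3.94 = 13.99
U = 1/13.99 = 0.071480

0.071480


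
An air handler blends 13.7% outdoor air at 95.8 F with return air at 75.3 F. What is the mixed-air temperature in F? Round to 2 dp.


T_mix = 75.3 + (13.7/100)*(95.8-75.3) = 78.11 F

78.11 F


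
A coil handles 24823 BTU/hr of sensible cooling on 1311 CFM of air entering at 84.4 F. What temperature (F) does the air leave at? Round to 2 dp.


dT = 24823/(1.08*1311) = 17.5319
T_leave = 84.4 - 17.5319 = 66.87 F

66.87 F


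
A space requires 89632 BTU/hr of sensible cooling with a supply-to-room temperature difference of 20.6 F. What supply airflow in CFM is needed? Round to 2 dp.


CFM = 89632 / (1.08 * 20.6) = 4028.77

4028.77 CFM


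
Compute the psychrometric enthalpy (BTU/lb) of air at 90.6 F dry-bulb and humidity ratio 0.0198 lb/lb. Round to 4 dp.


h = 0.24*90.6 + 0.0198*(1061+0.444*90.6) = 43.5483 BTU/lb

43.5483 BTU/lb


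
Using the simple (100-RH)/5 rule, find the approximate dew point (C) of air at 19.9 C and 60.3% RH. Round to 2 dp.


Td = 19.9 - (100-60.3)/5 = 11.96 C

11.96 C


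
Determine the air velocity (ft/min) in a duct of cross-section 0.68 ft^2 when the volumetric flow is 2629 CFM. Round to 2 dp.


V = 2629 / 0.68 = 3866.18 ft/min

3866.18 ft/min


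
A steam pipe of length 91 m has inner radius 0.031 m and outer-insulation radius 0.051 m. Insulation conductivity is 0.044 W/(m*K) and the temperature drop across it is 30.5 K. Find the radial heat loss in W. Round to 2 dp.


Q = 2*pi*0.044*91*30.5/ln(0.051/0.031) = 1541.29 W

1541.29 W


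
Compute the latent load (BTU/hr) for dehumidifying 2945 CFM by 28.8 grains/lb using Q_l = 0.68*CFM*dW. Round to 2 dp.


Q = 0.68 * 2945 * 28.8 = 57674.88 BTU/hr

57674.88 BTU/hr


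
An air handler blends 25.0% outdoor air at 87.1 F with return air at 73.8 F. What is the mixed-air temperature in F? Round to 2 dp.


T_mix = 73.8 + (25.0/100)*(87.1-73.8) = 77.13 F

77.13 F


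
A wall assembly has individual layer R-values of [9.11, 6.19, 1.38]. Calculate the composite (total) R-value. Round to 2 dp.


R_total = 9.11 + 6.19 + 1.38 = 16.68

16.68


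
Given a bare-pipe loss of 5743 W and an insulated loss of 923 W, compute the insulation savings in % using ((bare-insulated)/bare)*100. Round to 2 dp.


Savings = ((5743-923)/5743)*100 = 83.93 %

83.93 %


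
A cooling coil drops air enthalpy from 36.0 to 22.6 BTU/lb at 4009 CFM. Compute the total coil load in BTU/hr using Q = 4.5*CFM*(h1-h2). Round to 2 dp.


Q = 4.5 * 4009 * (36.0 - 22.6) = 241742.70 BTU/hr

241742.70 BTU/hr


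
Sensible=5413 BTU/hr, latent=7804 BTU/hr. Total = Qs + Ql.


Qt = 5413 + 7804 = 13217 BTU/hr

13217 BTU/hr


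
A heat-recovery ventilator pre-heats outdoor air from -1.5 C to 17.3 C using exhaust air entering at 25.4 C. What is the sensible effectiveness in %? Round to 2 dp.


eff = (17.3-(-1.5))/(25.4-(-1.5))*100 = 69.89 %

69.89 %


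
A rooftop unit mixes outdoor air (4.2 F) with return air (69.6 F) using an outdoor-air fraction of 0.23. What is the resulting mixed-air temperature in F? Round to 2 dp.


T_mix = 0.23*4.2 + 0.77*69.6 = 54.56 F

54.56 F


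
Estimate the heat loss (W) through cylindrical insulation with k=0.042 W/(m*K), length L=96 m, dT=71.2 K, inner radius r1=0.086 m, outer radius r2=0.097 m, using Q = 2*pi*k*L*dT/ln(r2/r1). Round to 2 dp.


Q = 2*pi*0.042*96*71.2/ln(0.097/0.086) = 14985.97 W

14985.97 W


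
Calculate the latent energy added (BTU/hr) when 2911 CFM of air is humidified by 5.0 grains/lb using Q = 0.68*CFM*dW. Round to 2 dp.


Q = 0.68 * 2911 * 5.0 = 9897.40 BTU/hr

9897.40 BTU/hr


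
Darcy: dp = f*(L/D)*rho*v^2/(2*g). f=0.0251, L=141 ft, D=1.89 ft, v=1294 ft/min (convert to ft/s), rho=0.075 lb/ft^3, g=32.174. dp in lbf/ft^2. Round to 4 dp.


v_fps = 1294/60 = 21.5667 ft/s
dp = 0.0251*(141/1.89)*0.075*21.5667^2/(2*32.174) = 1.0151 lbf/ft^2

1.0151 lbf/ft^2


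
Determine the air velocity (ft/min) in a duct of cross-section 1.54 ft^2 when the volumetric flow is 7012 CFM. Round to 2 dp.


V = 7012 / 1.54 = 4553.25 ft/min

4553.25 ft/min


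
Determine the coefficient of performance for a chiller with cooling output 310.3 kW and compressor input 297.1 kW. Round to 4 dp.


COP = 310.3 / 297.1 = 1.0444

1.0444


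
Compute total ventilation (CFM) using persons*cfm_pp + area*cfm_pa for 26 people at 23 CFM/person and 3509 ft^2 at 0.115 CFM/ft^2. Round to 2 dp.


Total = 26*23 + 3509*0.115 = 1001.54 CFM

1001.54 CFM


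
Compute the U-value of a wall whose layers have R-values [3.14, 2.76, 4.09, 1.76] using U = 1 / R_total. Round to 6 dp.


R_total = 3.14 + 2.76 + 4.09 + 1.76 = 11.75
U = 1/11.75 = 0.085106

0.085106


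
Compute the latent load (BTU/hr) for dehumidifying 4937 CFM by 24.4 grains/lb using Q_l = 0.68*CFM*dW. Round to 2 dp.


Q = 0.68 * 4937 * 24.4 = 81914.70 BTU/hr

81914.70 BTU/hr


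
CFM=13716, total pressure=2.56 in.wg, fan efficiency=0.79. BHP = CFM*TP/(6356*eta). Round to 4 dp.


BHP = 13716 * 2.56 / (6356 * 0.79) = 6.9929 hp

6.9929 hp


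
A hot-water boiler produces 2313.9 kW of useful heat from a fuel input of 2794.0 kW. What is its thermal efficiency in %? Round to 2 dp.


eta = (2313.9/2794.0)*100 = 82.82 %

82.82 %


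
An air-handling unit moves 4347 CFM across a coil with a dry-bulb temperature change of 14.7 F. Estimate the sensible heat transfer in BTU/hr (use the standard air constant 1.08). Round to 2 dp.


Q = 1.08 * 4347 * 14.7 = 69012.97 BTU/hr

69012.97 BTU/hr


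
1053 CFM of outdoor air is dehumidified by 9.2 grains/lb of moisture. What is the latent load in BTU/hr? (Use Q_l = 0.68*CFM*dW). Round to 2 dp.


Q = 0.68 * 1053 * 9.2 = 6587.57 BTU/hr

6587.57 BTU/hr


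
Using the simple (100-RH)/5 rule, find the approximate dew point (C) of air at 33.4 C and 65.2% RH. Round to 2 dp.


Td = 33.4 - (100-65.2)/5 = 26.44 C

26.44 C


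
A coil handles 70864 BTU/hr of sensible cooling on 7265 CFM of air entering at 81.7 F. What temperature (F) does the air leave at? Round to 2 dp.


dT = 70864/(1.08*7265) = 9.0316
T_leave = 81.7 - 9.0316 = 72.67 F

72.67 F


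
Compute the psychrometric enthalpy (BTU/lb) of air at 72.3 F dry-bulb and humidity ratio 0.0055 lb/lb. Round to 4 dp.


h = 0.24*72.3 + 0.0055*(1061+0.444*72.3) = 23.3641 BTU/lb

23.3641 BTU/lb


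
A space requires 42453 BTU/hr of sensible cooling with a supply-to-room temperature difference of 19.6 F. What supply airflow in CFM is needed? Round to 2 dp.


CFM = 42453 / (1.08 * 19.6) = 2005.53

2005.53 CFM


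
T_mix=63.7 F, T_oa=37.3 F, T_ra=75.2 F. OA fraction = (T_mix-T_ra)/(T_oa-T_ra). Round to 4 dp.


frac = (63.7 - 75.2) / (37.3 - 75.2) = 0.3034

0.3034


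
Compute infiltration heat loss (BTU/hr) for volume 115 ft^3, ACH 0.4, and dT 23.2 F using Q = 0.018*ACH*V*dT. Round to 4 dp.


Q = 0.018 * 0.4 * 115 * 23.2 = 19.2096 BTU/hr

19.2096 BTU/hr


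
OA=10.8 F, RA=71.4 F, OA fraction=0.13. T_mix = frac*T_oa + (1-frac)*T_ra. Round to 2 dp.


T_mix = 0.13*10.8 + 0.87*71.4 = 63.52 F

63.52 F


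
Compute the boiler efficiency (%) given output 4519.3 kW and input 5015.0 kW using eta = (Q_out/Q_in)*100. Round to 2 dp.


eta = (4519.3/5015.0)*100 = 90.12 %

90.12 %


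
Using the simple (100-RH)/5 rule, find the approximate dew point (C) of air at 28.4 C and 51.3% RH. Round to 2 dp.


Td = 28.4 - (100-51.3)/5 = 18.66 C

18.66 C


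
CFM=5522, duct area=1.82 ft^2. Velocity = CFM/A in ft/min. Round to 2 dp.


V = 5522 / 1.82 = 3034.07 ft/min

3034.07 ft/min


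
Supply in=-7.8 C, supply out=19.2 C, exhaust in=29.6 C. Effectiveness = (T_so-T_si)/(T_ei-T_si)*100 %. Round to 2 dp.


eff = (19.2-(-7.8))/(29.6-(-7.8))*100 = 72.19 %

72.19 %


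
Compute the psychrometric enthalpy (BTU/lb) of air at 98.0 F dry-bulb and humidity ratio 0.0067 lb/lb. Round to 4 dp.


h = 0.24*98.0 + 0.0067*(1061+0.444*98.0) = 30.9202 BTU/lb

30.9202 BTU/lb


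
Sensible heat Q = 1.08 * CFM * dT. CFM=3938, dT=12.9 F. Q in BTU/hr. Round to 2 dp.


Q = 1.08 * 3938 * 12.9 = 54864.22 BTU/hr

54864.22 BTU/hr


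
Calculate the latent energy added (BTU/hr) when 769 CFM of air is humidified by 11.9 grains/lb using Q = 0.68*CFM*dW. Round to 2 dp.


Q = 0.68 * 769 * 11.9 = 6222.75 BTU/hr

6222.75 BTU/hr


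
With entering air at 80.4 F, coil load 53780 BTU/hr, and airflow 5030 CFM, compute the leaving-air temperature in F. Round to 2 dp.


dT = 53780/(1.08*5030) = 9.8999
T_leave = 80.4 - 9.8999 = 70.50 F

70.50 F


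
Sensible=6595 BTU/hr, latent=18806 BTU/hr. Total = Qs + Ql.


Qt = 6595 + 18806 = 25401 BTU/hr

25401 BTU/hr


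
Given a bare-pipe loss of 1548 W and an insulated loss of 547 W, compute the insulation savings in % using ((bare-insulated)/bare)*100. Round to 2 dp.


Savings = ((1548-547)/1548)*100 = 64.66 %

64.66 %


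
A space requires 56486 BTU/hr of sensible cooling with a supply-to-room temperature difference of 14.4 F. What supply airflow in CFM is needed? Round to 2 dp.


CFM = 56486 / (1.08 * 14.4) = 3632.07

3632.07 CFM


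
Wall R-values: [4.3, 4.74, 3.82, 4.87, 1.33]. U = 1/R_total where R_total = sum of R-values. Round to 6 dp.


R_total = 4.3 + 4.74 + 3.82 + 4.87 + 1.33 = 19.06
U = 1/19.06 = 0.052466

0.052466


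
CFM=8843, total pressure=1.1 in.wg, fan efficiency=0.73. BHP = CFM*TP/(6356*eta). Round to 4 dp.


BHP = 8843 * 1.1 / (6356 * 0.73) = 2.0965 hp

2.0965 hp


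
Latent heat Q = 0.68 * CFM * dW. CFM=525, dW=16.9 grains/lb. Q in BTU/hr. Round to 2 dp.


Q = 0.68 * 525 * 16.9 = 6033.30 BTU/hr

6033.30 BTU/hr


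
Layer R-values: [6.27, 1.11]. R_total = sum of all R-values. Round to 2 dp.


R_total = 6.27 + 1.11 = 7.38

7.38


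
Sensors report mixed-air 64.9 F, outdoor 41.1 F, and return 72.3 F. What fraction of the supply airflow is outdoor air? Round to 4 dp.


frac = (64.9 - 72.3) / (41.1 - 72.3) = 0.2372

0.2372


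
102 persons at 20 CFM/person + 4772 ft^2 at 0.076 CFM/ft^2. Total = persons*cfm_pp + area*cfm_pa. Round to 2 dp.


Total = 102*20 + 4772*0.076 = 2402.67 CFM

2402.67 CFM


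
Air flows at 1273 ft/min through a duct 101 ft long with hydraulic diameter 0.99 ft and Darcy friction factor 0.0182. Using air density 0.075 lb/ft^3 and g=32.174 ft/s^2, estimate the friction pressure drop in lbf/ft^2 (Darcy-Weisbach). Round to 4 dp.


v_fps = 1273/60 = 21.2167 ft/s
dp = 0.0182*(101/0.99)*0.075*21.2167^2/(2*32.174) = 0.9742 lbf/ft^2

0.9742 lbf/ft^2


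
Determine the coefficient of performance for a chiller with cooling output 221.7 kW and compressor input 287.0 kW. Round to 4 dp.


COP = 221.7 / 287.0 = 0.7725

0.7725


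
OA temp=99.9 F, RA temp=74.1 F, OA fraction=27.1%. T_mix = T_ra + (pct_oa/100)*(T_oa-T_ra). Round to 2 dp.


T_mix = 74.1 + (27.1/100)*(99.9-74.1) = 81.09 F

81.09 F


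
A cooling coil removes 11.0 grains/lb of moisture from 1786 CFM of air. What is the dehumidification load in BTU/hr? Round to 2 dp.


Q = 0.68 * 1786 * 11.0 = 13359.28 BTU/hr

13359.28 BTU/hr


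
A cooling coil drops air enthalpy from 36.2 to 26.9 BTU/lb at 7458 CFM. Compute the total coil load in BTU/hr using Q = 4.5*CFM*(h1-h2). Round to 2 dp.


Q = 4.5 * 7458 * (36.2 - 26.9) = 312117.30 BTU/hr

312117.30 BTU/hr


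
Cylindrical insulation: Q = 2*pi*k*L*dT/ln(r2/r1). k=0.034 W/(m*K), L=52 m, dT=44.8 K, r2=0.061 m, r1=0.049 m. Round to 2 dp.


Q = 2*pi*0.034*52*44.8/ln(0.061/0.049) = 2271.90 W

2271.90 W


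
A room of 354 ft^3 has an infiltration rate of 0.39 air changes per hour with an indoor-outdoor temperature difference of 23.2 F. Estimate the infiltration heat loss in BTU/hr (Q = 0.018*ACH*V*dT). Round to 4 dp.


Q = 0.018 * 0.39 * 354 * 23.2 = 57.6539 BTU/hr

57.6539 BTU/hr


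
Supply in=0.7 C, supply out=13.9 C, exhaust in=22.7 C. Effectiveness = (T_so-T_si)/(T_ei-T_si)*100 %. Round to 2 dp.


eff = (13.9-0.7)/(22.7-0.7)*100 = 60.00 %

60.00 %


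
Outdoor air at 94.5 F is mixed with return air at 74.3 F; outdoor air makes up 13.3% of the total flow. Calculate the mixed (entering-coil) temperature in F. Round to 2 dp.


T_mix = 74.3 + (13.3/100)*(94.5-74.3) = 76.99 F

76.99 F


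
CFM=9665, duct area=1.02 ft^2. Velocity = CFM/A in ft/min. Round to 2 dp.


V = 9665 / 1.02 = 9475.49 ft/min

9475.49 ft/min


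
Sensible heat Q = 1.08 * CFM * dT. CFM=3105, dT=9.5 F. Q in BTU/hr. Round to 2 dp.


Q = 1.08 * 3105 * 9.5 = 31857.30 BTU/hr

31857.30 BTU/hr


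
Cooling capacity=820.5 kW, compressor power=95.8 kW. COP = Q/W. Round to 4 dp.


COP = 820.5 / 95.8 = 8.5647

8.5647


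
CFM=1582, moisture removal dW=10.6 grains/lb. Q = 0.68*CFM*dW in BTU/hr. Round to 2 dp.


Q = 0.68 * 1582 * 10.6 = 11403.06 BTU/hr

11403.06 BTU/hr


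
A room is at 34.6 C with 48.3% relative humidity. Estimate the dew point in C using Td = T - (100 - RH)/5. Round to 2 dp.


Td = 34.6 - (100-48.3)/5 = 24.26 C

24.26 C


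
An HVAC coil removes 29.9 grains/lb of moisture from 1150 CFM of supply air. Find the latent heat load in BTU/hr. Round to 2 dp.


Q = 0.68 * 1150 * 29.9 = 23381.80 BTU/hr

23381.80 BTU/hr


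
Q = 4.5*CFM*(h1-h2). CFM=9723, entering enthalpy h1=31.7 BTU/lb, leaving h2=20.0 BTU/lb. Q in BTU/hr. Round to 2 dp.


Q = 4.5 * 9723 * (31.7 - 20.0) = 511915.95 BTU/hr

511915.95 BTU/hr


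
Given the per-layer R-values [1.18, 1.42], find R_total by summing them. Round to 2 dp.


R_total = 1.18 + 1.42 = 2.60

2.60


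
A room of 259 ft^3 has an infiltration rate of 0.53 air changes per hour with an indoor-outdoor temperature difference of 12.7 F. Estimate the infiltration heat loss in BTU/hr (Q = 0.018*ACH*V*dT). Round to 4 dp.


Q = 0.018 * 0.53 * 259 * 12.7 = 31.3799 BTU/hr

31.3799 BTU/hr


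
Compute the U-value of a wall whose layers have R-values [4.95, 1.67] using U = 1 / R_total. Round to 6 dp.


R_total = 4.95 + 1.67 = 6.62
U = 1/6.62 = 0.151057

0.151057


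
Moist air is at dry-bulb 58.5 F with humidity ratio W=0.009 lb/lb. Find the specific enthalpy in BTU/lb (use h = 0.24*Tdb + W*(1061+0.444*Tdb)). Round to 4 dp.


h = 0.24*58.5 + 0.009*(1061+0.444*58.5) = 23.8228 BTU/lb

23.8228 BTU/lb


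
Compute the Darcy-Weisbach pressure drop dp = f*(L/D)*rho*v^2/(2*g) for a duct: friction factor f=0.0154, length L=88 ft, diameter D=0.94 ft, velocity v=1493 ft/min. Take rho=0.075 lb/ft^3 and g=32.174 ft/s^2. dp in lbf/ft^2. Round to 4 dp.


v_fps = 1493/60 = 24.8833 ft/s
dp = 0.0154*(88/0.94)*0.075*24.8833^2/(2*32.174) = 1.0404 lbf/ft^2

1.0404 lbf/ft^2


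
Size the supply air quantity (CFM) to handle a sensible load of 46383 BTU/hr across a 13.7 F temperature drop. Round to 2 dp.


CFM = 46383 / (1.08 * 13.7) = 3134.83

3134.83 CFM


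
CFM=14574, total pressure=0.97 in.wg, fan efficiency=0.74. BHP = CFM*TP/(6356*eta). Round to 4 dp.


BHP = 14574 * 0.97 / (6356 * 0.74) = 3.0056 hp

3.0056 hp


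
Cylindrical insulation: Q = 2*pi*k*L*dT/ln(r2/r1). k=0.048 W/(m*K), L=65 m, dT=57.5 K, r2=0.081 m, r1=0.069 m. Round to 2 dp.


Q = 2*pi*0.048*65*57.5/ln(0.081/0.069) = 7029.97 W

7029.97 W


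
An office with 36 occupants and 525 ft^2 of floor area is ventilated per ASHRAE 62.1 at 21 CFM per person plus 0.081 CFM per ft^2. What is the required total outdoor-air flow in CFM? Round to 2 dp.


Total = 36*21 + 525*0.081 = 798.53 CFM

798.53 CFM


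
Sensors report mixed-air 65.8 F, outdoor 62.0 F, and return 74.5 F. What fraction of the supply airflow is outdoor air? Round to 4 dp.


frac = (65.8 - 74.5) / (62.0 - 74.5) = 0.6960

0.6960


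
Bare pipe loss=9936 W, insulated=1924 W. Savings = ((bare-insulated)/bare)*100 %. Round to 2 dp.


Savings = ((9936-1924)/9936)*100 = 80.64 %

80.64 %


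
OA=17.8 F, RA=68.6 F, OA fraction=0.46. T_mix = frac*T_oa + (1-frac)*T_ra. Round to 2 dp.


T_mix = 0.46*17.8 + 0.54*68.6 = 45.23 F

45.23 F


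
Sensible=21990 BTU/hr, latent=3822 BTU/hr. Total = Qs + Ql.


Qt = 21990 + 3822 = 25812 BTU/hr

25812 BTU/hr


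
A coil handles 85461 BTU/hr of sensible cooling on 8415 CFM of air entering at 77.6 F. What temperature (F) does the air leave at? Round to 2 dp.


dT = 85461/(1.08*8415) = 9.4035
T_leave = 77.6 - 9.4035 = 68.20 F

68.20 F


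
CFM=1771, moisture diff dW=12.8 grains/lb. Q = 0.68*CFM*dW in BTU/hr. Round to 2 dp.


Q = 0.68 * 1771 * 12.8 = 15414.78 BTU/hr

15414.78 BTU/hr


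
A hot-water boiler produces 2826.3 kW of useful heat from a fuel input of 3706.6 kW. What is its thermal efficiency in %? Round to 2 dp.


eta = (2826.3/3706.6)*100 = 76.25 %

76.25 %


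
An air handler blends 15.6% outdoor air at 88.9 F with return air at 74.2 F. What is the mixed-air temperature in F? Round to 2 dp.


T_mix = 74.2 + (15.6/100)*(88.9-74.2) = 76.49 F

76.49 F


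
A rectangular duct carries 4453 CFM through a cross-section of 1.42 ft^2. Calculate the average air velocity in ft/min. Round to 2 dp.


V = 4453 / 1.42 = 3135.92 ft/min

3135.92 ft/min


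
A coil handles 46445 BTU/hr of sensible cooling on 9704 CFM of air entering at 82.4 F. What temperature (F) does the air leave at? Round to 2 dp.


dT = 46445/(1.08*9704) = 4.4316
T_leave = 82.4 - 4.4316 = 77.97 F

77.97 F


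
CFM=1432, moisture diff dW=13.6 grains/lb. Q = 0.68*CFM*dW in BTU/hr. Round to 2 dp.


Q = 0.68 * 1432 * 13.6 = 13243.14 BTU/hr

13243.14 BTU/hr


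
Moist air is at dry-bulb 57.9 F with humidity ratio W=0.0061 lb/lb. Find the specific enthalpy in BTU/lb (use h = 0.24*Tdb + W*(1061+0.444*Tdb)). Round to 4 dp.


h = 0.24*57.9 + 0.0061*(1061+0.444*57.9) = 20.5249 BTU/lb

20.5249 BTU/lb


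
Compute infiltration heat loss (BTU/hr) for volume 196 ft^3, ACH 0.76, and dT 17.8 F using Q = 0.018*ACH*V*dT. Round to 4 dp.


Q = 0.018 * 0.76 * 196 * 17.8 = 47.7268 BTU/hr

47.7268 BTU/hr


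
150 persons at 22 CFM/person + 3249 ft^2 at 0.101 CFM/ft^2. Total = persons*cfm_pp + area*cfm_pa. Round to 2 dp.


Total = 150*22 + 3249*0.101 = 3628.15 CFM

3628.15 CFM


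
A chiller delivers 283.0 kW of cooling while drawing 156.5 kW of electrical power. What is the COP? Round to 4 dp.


COP = 283.0 / 156.5 = 1.8083

1.8083


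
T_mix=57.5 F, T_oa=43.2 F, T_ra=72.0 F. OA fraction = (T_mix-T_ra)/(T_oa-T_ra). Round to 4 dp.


frac = (57.5 - 72.0) / (43.2 - 72.0) = 0.5035

0.5035


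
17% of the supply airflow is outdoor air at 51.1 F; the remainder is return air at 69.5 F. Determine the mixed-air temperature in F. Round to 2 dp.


T_mix = 0.17*51.1 + 0.83*69.5 = 66.37 F

66.37 F


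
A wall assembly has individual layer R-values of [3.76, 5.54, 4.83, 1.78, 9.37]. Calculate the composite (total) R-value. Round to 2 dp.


R_total = 3.76 + 5.54 + 4.83 + 1.78 + 9.37 = 25.28

25.28


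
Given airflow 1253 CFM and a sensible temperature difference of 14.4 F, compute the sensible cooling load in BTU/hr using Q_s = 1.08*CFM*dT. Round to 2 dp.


Q = 1.08 * 1253 * 14.4 = 19486.66 BTU/hr

19486.66 BTU/hr


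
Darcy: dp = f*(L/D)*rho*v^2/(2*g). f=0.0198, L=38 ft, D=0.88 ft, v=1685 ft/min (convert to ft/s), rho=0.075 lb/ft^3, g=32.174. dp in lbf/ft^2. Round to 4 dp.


v_fps = 1685/60 = 28.0833 ft/s
dp = 0.0198*(38/0.88)*0.075*28.0833^2/(2*32.174) = 0.7859 lbf/ft^2

0.7859 lbf/ft^2


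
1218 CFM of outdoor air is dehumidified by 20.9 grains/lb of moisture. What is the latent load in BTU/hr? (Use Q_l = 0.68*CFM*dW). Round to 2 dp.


Q = 0.68 * 1218 * 20.9 = 17310.22 BTU/hr

17310.22 BTU/hr


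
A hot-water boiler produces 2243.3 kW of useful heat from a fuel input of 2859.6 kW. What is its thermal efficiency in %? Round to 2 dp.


eta = (2243.3/2859.6)*100 = 78.45 %

78.45 %


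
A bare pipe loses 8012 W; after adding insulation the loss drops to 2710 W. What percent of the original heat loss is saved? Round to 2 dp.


Savings = ((8012-2710)/8012)*100 = 66.18 %

66.18 %


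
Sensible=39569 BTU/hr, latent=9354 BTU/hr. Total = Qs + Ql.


Qt = 39569 + 9354 = 48923 BTU/hr

48923 BTU/hr


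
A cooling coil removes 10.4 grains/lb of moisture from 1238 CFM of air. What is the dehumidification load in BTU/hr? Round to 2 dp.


Q = 0.68 * 1238 * 10.4 = 8755.14 BTU/hr

8755.14 BTU/hr


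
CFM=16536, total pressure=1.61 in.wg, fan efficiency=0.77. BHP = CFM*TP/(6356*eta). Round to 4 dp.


BHP = 16536 * 1.61 / (6356 * 0.77) = 5.4398 hp

5.4398 hp


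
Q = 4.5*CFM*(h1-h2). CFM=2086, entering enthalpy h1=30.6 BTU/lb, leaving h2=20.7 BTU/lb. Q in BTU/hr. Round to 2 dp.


Q = 4.5 * 2086 * (30.6 - 20.7) = 92931.30 BTU/hr

92931.30 BTU/hr


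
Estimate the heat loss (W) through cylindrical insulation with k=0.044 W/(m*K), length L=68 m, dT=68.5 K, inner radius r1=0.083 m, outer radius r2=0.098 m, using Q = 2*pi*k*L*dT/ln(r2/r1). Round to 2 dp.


Q = 2*pi*0.044*68*68.5/ln(0.098/0.083) = 7751.61 W

7751.61 W


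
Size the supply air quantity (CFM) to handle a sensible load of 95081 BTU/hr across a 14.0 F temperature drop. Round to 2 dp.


CFM = 95081 / (1.08 * 14.0) = 6288.43

6288.43 CFM


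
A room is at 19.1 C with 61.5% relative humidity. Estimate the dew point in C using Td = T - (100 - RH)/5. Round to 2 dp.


Td = 19.1 - (100-61.5)/5 = 11.40 C

11.40 C


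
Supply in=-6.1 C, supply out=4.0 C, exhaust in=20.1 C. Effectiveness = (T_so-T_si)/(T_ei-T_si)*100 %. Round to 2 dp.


eff = (4.0-(-6.1))/(20.1-(-6.1))*100 = 38.55 %

38.55 %


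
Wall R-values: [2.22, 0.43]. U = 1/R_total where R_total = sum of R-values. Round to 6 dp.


R_total = 2.22 + 0.43 = 2.65
U = 1/2.65 = 0.377358

0.377358


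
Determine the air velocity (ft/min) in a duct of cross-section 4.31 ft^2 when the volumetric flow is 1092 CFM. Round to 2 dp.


V = 1092 / 4.31 = 253.36 ft/min

253.36 ft/min


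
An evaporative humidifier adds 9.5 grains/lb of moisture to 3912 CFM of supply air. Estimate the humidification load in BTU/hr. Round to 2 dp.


Q = 0.68 * 3912 * 9.5 = 25271.52 BTU/hr

25271.52 BTU/hr


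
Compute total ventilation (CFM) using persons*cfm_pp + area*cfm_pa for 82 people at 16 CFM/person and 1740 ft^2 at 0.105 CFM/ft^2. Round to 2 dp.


Total = 82*16 + 1740*0.105 = 1494.70 CFM

1494.70 CFM


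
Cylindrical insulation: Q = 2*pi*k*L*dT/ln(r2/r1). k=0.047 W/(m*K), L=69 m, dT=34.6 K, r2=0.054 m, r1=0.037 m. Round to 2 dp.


Q = 2*pi*0.047*69*34.6/ln(0.054/0.037) = 1864.81 W

1864.81 W


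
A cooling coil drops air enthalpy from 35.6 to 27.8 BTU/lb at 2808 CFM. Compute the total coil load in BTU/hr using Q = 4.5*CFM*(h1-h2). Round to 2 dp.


Q = 4.5 * 2808 * (35.6 - 27.8) = 98560.80 BTU/hr

98560.80 BTU/hr


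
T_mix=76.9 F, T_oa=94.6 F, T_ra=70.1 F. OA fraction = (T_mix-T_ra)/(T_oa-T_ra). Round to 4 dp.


frac = (76.9 - 70.1) / (94.6 - 70.1) = 0.2776

0.2776


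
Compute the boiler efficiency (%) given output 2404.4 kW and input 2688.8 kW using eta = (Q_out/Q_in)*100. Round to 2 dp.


eta = (2404.4/2688.8)*100 = 89.42 %

89.42 %


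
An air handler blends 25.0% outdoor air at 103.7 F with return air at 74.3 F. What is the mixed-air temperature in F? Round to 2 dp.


T_mix = 74.3 + (25.0/100)*(103.7-74.3) = 81.65 F

81.65 F


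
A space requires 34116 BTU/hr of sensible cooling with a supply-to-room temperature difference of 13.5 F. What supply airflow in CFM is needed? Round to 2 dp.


CFM = 34116 / (1.08 * 13.5) = 2339.92

2339.92 CFM


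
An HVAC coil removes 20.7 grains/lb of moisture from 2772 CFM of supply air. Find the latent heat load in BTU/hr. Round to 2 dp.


Q = 0.68 * 2772 * 20.7 = 39018.67 BTU/hr

39018.67 BTU/hr


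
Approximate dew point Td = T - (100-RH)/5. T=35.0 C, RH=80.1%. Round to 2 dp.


Td = 35.0 - (100-80.1)/5 = 31.02 C

31.02 C


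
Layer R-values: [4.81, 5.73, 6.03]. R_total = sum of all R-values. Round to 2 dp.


R_total = 4.81 + 5.73 + 6.03 = 16.57

16.57


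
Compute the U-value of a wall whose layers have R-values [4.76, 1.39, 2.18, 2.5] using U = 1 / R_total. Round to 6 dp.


R_total = 4.76 + 1.39 + 2.18 + 2.5 = 10.83
U = 1/10.83 = 0.092336

0.092336


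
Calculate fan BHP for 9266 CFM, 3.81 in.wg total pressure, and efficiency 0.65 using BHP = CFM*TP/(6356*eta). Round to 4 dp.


BHP = 9266 * 3.81 / (6356 * 0.65) = 8.5452 hp

8.5452 hp


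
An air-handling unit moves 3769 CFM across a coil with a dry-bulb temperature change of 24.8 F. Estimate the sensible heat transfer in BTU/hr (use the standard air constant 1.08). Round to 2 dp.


Q = 1.08 * 3769 * 24.8 = 100948.90 BTU/hr

100948.90 BTU/hr


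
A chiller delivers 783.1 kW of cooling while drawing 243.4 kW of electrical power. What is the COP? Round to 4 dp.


COP = 783.1 / 243.4 = 3.2173

3.2173


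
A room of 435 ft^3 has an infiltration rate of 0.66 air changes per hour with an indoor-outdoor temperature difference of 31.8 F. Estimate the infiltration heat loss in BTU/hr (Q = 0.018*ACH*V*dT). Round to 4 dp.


Q = 0.018 * 0.66 * 435 * 31.8 = 164.3360 BTU/hr

164.3360 BTU/hr


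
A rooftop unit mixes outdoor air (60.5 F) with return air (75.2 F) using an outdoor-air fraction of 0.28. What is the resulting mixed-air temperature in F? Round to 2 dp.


T_mix = 0.28*60.5 + 0.72*75.2 = 71.08 F

71.08 F


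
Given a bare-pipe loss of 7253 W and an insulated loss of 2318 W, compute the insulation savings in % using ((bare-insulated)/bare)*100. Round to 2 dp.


Savings = ((7253-2318)/7253)*100 = 68.04 %

68.04 %


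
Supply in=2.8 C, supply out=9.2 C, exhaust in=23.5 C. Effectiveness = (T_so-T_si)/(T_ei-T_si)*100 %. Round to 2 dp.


eff = (9.2-2.8)/(23.5-2.8)*100 = 30.92 %

30.92 %


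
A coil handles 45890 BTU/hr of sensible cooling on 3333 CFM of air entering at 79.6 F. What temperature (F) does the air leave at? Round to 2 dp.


dT = 45890/(1.08*3333) = 12.7485
T_leave = 79.6 - 12.7485 = 66.85 F

66.85 F


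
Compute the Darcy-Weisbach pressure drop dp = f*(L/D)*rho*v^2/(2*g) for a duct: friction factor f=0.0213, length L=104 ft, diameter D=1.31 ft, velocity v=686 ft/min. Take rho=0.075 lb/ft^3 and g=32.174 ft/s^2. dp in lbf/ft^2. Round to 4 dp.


v_fps = 686/60 = 11.4333 ft/s
dp = 0.0213*(104/1.31)*0.075*11.4333^2/(2*32.174) = 0.2576 lbf/ft^2

0.2576 lbf/ft^2


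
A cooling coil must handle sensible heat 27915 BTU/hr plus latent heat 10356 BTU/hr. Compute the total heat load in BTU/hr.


Qt = 27915 + 10356 = 38271 BTU/hr

38271 BTU/hr


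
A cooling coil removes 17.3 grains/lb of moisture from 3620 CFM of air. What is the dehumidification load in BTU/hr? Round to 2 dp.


Q = 0.68 * 3620 * 17.3 = 42585.68 BTU/hr

42585.68 BTU/hr


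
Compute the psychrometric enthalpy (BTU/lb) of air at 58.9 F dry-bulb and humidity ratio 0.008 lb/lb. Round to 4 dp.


h = 0.24*58.9 + 0.008*(1061+0.444*58.9) = 22.8332 BTU/lb

22.8332 BTU/lb


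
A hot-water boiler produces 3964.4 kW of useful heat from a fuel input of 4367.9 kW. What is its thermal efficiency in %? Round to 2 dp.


eta = (3964.4/4367.9)*100 = 90.76 %

90.76 %


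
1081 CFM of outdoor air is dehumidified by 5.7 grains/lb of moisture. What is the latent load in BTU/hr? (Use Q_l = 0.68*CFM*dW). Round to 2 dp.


Q = 0.68 * 1081 * 5.7 = 4189.96 BTU/hr

4189.96 BTU/hr


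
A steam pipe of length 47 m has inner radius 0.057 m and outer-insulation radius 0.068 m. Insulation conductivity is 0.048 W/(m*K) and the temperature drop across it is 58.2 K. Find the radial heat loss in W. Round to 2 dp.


Q = 2*pi*0.048*47*58.2/ln(0.068/0.057) = 4675.25 W

4675.25 W


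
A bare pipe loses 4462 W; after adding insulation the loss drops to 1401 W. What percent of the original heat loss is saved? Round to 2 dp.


Savings = ((4462-1401)/4462)*100 = 68.60 %

68.60 %


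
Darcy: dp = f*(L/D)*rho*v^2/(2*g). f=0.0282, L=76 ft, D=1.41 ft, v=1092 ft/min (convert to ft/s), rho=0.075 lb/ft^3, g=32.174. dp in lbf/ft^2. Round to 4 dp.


v_fps = 1092/60 = 18.2 ft/s
dp = 0.0282*(76/1.41)*0.075*18.2^2/(2*32.174) = 0.5868 lbf/ft^2

0.5868 lbf/ft^2


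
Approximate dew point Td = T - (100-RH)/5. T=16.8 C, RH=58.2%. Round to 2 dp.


Td = 16.8 - (100-58.2)/5 = 8.44 C

8.44 C


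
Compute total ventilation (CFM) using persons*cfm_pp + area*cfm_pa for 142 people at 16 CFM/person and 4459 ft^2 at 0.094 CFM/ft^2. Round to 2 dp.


Total = 142*16 + 4459*0.094 = 2691.15 CFM

2691.15 CFM


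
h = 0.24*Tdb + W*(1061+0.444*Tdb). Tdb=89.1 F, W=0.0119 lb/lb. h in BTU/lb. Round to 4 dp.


h = 0.24*89.1 + 0.0119*(1061+0.444*89.1) = 34.4807 BTU/lb

34.4807 BTU/lb


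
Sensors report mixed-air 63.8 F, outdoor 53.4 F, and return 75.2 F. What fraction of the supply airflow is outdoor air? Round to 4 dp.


frac = (63.8 - 75.2) / (53.4 - 75.2) = 0.5229

0.5229


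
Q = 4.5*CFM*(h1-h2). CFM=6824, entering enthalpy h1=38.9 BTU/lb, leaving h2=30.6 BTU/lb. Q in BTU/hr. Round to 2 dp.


Q = 4.5 * 6824 * (38.9 - 30.6) = 254876.40 BTU/hr

254876.40 BTU/hr


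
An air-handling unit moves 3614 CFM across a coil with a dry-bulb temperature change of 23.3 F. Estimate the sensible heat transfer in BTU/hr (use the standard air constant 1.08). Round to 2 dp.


Q = 1.08 * 3614 * 23.3 = 90942.70 BTU/hr

90942.70 BTU/hr


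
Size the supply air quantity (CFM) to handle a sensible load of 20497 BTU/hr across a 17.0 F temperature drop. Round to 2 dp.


CFM = 20497 / (1.08 * 17.0) = 1116.39

1116.39 CFM


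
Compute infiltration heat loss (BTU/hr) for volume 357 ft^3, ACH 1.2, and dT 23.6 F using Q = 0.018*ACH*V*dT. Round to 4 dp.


Q = 0.018 * 1.2 * 357 * 23.6 = 181.9843 BTU/hr

181.9843 BTU/hr


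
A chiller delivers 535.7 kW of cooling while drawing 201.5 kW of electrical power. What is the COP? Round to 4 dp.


COP = 535.7 / 201.5 = 2.6586

2.6586


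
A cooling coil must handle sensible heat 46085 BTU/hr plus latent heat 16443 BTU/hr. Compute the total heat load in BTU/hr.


Qt = 46085 + 16443 = 62528 BTU/hr

62528 BTU/hr


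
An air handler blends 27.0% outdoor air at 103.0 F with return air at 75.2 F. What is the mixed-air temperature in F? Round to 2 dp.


T_mix = 75.2 + (27.0/100)*(103.0-75.2) = 82.71 F

82.71 F


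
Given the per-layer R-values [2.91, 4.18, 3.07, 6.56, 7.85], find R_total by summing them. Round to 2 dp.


R_total = 2.91 + 4.18 + 3.07 + 6.56 + 7.85 = 24.57

24.57


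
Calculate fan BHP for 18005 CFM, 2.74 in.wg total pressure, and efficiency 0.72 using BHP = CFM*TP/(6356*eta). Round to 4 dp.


BHP = 18005 * 2.74 / (6356 * 0.72) = 10.7802 hp

10.7802 hp


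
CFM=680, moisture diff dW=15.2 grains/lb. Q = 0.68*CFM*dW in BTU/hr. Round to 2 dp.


Q = 0.68 * 680 * 15.2 = 7028.48 BTU/hr

7028.48 BTU/hr


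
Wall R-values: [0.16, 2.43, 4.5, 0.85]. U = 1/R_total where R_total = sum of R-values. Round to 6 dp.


R_total = 0.16 + 2.43 + 4.5 + 0.85 = 7.94
U = 1/7.94 = 0.125945

0.125945


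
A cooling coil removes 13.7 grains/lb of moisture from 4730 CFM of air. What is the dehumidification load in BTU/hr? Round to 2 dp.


Q = 0.68 * 4730 * 13.7 = 44064.68 BTU/hr

44064.68 BTU/hr


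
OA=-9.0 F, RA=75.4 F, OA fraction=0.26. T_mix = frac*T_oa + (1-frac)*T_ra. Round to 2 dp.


T_mix = 0.26*(-9.0) + 0.74*75.4 = 53.46 F

53.46 F


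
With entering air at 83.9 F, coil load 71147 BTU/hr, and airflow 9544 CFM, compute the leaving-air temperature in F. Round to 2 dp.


dT = 71147/(1.08*9544) = 6.9024
T_leave = 83.9 - 6.9024 = 77.00 F

77.00 F


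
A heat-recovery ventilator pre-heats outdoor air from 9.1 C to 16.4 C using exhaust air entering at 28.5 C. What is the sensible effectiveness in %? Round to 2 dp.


eff = (16.4-9.1)/(28.5-9.1)*100 = 37.63 %

37.63 %


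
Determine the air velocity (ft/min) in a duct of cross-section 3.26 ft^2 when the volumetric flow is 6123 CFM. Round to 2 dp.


V = 6123 / 3.26 = 1878.22 ft/min

1878.22 ft/min


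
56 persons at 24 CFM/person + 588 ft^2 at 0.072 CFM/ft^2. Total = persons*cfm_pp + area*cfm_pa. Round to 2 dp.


Total = 56*24 + 588*0.072 = 1386.34 CFM

1386.34 CFM


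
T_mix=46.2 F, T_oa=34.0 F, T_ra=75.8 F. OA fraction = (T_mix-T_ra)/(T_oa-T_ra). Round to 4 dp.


frac = (46.2 - 75.8) / (34.0 - 75.8) = 0.7081

0.7081


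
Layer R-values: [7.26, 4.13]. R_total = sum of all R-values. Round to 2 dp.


R_total = 7.26 + 4.13 = 11.39

11.39


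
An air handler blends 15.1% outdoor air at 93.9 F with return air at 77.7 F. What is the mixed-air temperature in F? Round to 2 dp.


T_mix = 77.7 + (15.1/100)*(93.9-77.7) = 80.15 F

80.15 F


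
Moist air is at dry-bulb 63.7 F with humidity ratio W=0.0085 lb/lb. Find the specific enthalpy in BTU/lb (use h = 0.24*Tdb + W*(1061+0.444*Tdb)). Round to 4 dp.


h = 0.24*63.7 + 0.0085*(1061+0.444*63.7) = 24.5469 BTU/lb

24.5469 BTU/lb


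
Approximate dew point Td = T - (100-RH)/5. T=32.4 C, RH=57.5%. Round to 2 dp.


Td = 32.4 - (100-57.5)/5 = 23.90 C

23.90 C


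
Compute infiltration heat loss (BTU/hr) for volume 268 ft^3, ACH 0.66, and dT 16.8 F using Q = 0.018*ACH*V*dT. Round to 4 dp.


Q = 0.018 * 0.66 * 268 * 16.8 = 53.4885 BTU/hr

53.4885 BTU/hr


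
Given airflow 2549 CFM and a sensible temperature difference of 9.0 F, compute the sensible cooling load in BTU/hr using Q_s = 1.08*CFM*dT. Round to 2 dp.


Q = 1.08 * 2549 * 9.0 = 24776.28 BTU/hr

24776.28 BTU/hr


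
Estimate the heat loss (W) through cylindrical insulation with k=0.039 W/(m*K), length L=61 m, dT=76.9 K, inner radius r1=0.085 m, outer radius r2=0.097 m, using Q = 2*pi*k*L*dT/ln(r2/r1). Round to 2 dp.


Q = 2*pi*0.039*61*76.9/ln(0.097/0.085) = 8704.23 W

8704.23 W


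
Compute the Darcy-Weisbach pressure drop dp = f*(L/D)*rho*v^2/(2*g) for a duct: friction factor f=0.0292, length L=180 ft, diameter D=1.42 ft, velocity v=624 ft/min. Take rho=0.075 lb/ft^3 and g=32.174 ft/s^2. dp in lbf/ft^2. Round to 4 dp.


v_fps = 624/60 = 10.4 ft/s
dp = 0.0292*(180/1.42)*0.075*10.4^2/(2*32.174) = 0.4666 lbf/ft^2

0.4666 lbf/ft^2


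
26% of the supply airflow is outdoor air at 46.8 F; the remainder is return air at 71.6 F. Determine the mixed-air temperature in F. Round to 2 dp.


T_mix = 0.26*46.8 + 0.74*71.6 = 65.15 F

65.15 F


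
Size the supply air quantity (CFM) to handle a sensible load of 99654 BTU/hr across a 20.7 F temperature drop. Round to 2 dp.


CFM = 99654 / (1.08 * 20.7) = 4457.60

4457.60 CFM


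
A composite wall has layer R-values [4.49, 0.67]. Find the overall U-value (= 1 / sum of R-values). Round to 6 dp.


R_total = 4.49 + 0.67 = 5.16
U = 1/5.16 = 0.193798

0.193798


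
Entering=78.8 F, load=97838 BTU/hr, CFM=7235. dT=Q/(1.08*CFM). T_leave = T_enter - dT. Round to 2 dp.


dT = 97838/(1.08*7235) = 12.5212
T_leave = 78.8 - 12.5212 = 66.28 F

66.28 F


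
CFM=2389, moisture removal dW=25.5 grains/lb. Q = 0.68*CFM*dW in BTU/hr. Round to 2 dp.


Q = 0.68 * 2389 * 25.5 = 41425.26 BTU/hr

41425.26 BTU/hr


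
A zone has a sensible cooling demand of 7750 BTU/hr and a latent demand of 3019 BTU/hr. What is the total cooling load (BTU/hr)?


Qt = 7750 + 3019 = 10769 BTU/hr

10769 BTU/hr


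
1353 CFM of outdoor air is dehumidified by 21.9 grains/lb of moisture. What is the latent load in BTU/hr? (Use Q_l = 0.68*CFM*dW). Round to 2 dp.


Q = 0.68 * 1353 * 21.9 = 20148.88 BTU/hr

20148.88 BTU/hr


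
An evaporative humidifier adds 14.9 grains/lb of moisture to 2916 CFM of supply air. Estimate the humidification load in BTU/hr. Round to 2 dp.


Q = 0.68 * 2916 * 14.9 = 29544.91 BTU/hr

29544.91 BTU/hr


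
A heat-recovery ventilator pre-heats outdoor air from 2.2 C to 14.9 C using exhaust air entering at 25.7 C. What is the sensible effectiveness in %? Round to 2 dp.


eff = (14.9-2.2)/(25.7-2.2)*100 = 54.04 %

54.04 %


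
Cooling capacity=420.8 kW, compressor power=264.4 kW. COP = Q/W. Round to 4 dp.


COP = 420.8 / 264.4 = 1.5915

1.5915


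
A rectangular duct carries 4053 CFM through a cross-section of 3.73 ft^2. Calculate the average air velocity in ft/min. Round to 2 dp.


V = 4053 / 3.73 = 1086.60 ft/min

1086.60 ft/min


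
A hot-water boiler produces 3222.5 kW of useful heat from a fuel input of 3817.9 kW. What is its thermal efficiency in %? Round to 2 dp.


eta = (3222.5/3817.9)*100 = 84.41 %

84.41 %


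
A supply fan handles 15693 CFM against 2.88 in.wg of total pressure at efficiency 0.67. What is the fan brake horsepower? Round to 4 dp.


BHP = 15693 * 2.88 / (6356 * 0.67) = 10.6130 hp

10.6130 hp


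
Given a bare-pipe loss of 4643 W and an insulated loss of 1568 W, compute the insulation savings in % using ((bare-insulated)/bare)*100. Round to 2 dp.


Savings = ((4643-1568)/4643)*100 = 66.23 %

66.23 %


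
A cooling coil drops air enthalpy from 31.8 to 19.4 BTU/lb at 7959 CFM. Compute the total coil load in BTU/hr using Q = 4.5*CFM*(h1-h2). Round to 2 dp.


Q = 4.5 * 7959 * (31.8 - 19.4) = 444112.20 BTU/hr

444112.20 BTU/hr
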